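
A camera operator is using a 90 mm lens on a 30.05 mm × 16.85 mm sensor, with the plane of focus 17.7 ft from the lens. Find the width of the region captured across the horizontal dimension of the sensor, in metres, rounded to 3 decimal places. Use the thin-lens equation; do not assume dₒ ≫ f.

1.771 m

dₒ: 17.7 ft × 304.8 mm/ft = 5394.96 mm.
Similar triangles through the lens centre give W/dₒ = w/dᵢ; with 1/f = 1/dₒ + 1/dᵢ this gives W = w·(dₒ − f)/f.
W = 30.05 mm × (5394.96 − 90) / 90 = 30.05 × 58.9440 ≈ 1771.267 mm = 1.77127 m.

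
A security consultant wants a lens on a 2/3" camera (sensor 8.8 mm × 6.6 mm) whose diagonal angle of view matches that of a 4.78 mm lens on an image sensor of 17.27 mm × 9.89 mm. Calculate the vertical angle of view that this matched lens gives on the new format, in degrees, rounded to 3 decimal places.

102.637°

Sensor diagonal = √(17.27² + 9.89²) = √396.0650 ≈ 19.9014 mm.
Sensor diagonal = √(8.8² + 6.6²) = √121.0000 ≈ 11.0000 mm.
Equal diagonal AOV ⇒ f₂ = f₁ · 11.0000/19.9014 = 4.78 × 0.55273 ≈ 2.6420 mm.
Vertical AOV on the new format = 2·arctan(6.6 / (2 × 2.6420)) = 2·arctan(1.24904) ≈ 102.6375°.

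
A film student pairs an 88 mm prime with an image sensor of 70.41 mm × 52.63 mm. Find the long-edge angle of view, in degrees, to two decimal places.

Angle of view α = 2·arctan(w/2f) with w = 70.41 mm and f = 88 mm.
w/2f = 0.40006; arctan(0.40006) ≈ 21.8042°, so α ≈ 43.6084°.

43.61°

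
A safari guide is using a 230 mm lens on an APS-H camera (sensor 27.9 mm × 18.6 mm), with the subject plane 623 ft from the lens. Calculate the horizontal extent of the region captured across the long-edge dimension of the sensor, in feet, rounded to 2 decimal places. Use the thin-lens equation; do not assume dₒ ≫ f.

dₒ: 623 ft × 304.8 mm/ft = 189890.39 mm.
Similar triangles through the lens centre give W/dₒ = w/dᵢ; with 1/f = 1/dₒ + 1/dᵢ this gives W = w·(dₒ − f)/f.
W = 27.9 mm × (189890 − 230) / 230 = 27.9 × 824.6104 ≈ 23006.630 mm = 23006.630/304.8 ft = 75.4811 ft.

75.48 ft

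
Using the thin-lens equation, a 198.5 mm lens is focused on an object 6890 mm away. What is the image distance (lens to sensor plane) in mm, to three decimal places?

204.388 mm

1/dᵢ = 1/f − 1/dₒ = 1/198.5 − 1/6890 = 0.0048926 mm⁻¹.
dᵢ = 1/0.0048926 ≈ 204.3884 mm.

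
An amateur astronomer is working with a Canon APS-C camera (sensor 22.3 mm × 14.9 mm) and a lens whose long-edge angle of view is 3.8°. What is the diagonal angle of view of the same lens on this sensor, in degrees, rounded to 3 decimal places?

4.569°

From the long-edge AOV: f = 22.3 / (2·tan(1.9°)) = 22.3 / 0.06635 ≈ 336.1125 mm.
Sensor diagonal = √(22.3² + 14.9²) = √719.3000 ≈ 26.8198 mm.
Diagonal AOV = 2·arctan(26.8198 / (2 × 336.1125)) = 2·arctan(0.03990) ≈ 4.5694°.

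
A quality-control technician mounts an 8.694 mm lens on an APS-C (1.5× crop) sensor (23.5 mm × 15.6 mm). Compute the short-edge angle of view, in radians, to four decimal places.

1.4625 rad

Angle of view α = 2·arctan(h/2f) with h = 15.6 mm and f = 8.694 mm.
h/2f = 0.89717; arctan(0.89717) ≈ 0.7312 rad, so α ≈ 1.4625 rad.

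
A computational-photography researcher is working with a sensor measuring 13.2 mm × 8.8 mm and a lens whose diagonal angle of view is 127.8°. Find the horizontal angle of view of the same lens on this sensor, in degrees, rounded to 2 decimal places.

Sensor diagonal = √(13.2² + 8.8²) = √251.6800 ≈ 15.8644 mm.
From the diagonal AOV: f = 15.8644 / (2·tan(63.9°)) = 15.8644 / 4.08251 ≈ 3.8860 mm.
Horizontal AOV = 2·arctan(13.2 / (2 × 3.8860)) = 2·arctan(1.69843) ≈ 119.0225°.

119.02°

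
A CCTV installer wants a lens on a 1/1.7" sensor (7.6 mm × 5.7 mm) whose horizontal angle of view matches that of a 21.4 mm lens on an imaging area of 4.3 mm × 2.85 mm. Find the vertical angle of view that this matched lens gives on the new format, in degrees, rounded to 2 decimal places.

8.62°

Equal horizontal AOV ⇒ f₂ = f₁ · 7.6/4.3 = 21.4 × 1.76744 ≈ 37.8233 mm.
Vertical AOV on the new format = 2·arctan(5.7 / (2 × 37.8233)) = 2·arctan(0.07535) ≈ 8.6182°.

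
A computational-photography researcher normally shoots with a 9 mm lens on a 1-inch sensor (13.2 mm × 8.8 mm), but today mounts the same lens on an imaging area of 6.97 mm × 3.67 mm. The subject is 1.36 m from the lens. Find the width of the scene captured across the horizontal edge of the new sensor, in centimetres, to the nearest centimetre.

105 cm

The focal length stays 9 mm; the relevant sensor dimension is now w = 6.97 mm. Object distance dₒ = 1.36 m = 1360 mm.
Thin-lens field width W = w·(dₒ − f)/f = 6.97 × (1360 − 9)/9 ≈ 1046.274 mm = 104.627 cm.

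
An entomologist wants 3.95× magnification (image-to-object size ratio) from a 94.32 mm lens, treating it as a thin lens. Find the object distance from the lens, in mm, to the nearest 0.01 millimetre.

118.20 mm

With m = dᵢ/dₒ and 1/f = 1/dₒ + 1/dᵢ, substituting dᵢ = m·dₒ gives 1/f = (1 + 1/m)/dₒ, hence dₒ = f·(1 + 1/m).
dₒ = 94.32 × (1 + 1/3.95) = 94.32 × 1.25316 ≈ 118.198 mm.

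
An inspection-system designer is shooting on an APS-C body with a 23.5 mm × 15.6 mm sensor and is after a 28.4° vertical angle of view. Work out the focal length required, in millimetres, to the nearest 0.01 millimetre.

30.83 mm

From α = 2·arctan(h/2f) we get f = h / (2·tan(α/2)).
With h = 15.6 mm and α/2 = 14.2°, tan(α/2) ≈ 0.25304, so f ≈ 15.6 / 0.50608 ≈ 30.8253 mm.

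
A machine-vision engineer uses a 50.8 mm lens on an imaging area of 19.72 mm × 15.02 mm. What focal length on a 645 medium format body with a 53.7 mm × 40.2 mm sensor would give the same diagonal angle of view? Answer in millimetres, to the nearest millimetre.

137 mm

Sensor diagonal = √(19.72² + 15.02²) = √614.4788 ≈ 24.7887 mm.
Sensor diagonal = √(53.7² + 40.2²) = √4499.7300 ≈ 67.0800 mm.
Equal angle of view means equal diagonal/f ratio, so f₂ = f₁ · (diagonal₂/diagonal₁) = 50.8 × 67.0800/24.7887.
f₂ = 50.8 × 2.70607 ≈ 137.469 mm.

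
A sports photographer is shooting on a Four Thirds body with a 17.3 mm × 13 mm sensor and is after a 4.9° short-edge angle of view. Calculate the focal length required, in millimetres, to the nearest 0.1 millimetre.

151.9 mm

From α = 2·arctan(h/2f) we get f = h / (2·tan(α/2)).
With h = 13 mm and α/2 = 2.45°, tan(α/2) ≈ 0.04279, so f ≈ 13 / 0.08557 ≈ 151.9166 mm.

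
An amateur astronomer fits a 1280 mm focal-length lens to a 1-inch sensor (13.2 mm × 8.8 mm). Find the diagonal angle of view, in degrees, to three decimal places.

0.710°

Sensor diagonal = √(13.2² + 8.8²) = √251.6800 ≈ 15.8644 mm.
Angle of view α = 2·arctan(d/2f) with d = 15.8644 mm and f = 1280 mm.
d/2f = 0.00620; arctan(0.00620) ≈ 0.3551°, so α ≈ 0.7101°.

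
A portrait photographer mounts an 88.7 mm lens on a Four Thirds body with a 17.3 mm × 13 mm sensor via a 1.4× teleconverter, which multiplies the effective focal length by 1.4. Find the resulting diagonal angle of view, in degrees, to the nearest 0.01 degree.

9.96°

Effective focal length f = 88.7 × 1.4 = 124.18 mm.
Sensor diagonal = √(17.3² + 13²) = √468.2900 ≈ 21.6400 mm.
α = 2·arctan(21.640 / (2 × 124.18)) = 2·arctan(0.08713) ≈ 9.9594°.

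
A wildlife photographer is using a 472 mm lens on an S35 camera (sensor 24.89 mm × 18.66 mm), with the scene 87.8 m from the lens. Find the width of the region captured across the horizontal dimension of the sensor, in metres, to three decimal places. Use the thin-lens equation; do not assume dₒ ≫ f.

dₒ: 87.8 m = 87800 mm.
Similar triangles through the lens centre give W/dₒ = w/dᵢ; with 1/f = 1/dₒ + 1/dᵢ this gives W = w·(dₒ − f)/f.
W = 24.89 mm × (87800 − 472) / 472 = 24.89 × 185.0169 ≈ 4605.072 mm = 4.60507 m.

4.605 m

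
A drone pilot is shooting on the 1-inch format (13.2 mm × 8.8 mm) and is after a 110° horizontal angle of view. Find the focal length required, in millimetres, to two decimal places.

From α = 2·arctan(w/2f) we get f = w / (2·tan(α/2)).
With w = 13.2 mm and α/2 = 55°, tan(α/2) ≈ 1.42815, so f ≈ 13.2 / 2.85630 ≈ 4.6214 mm.

4.62 mm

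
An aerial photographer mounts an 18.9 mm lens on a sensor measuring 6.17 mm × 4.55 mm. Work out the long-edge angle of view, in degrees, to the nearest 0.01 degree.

18.54°

Angle of view α = 2·arctan(w/2f) with w = 6.17 mm and f = 18.9 mm.
w/2f = 0.16323; arctan(0.16323) ≈ 9.2705°, so α ≈ 18.5410°.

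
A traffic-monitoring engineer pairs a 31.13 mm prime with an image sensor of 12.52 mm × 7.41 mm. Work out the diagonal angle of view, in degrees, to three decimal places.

26.305°

Sensor diagonal = √(12.52² + 7.41²) = √211.6585 ≈ 14.5485 mm.
Angle of view α = 2·arctan(d/2f) with d = 14.5485 mm and f = 31.13 mm.
d/2f = 0.23367; arctan(0.23367) ≈ 13.1525°, so α ≈ 26.3050°.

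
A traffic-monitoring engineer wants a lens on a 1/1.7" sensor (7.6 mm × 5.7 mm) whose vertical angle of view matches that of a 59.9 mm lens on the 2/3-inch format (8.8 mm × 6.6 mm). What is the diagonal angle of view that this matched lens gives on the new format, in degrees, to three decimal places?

Equal vertical AOV ⇒ f₂ = f₁ · 5.7/6.6 = 59.9 × 0.86364 ≈ 51.7318 mm.
Sensor diagonal = √(7.6² + 5.7²) = √90.2500 ≈ 9.5000 mm.
Diagonal AOV on the new format = 2·arctan(9.5000 / (2 × 51.7318)) = 2·arctan(0.09182) ≈ 10.4923°.

10.492°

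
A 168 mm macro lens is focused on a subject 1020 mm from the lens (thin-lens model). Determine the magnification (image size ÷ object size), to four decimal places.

0.1972×

Thin lens: 1/f = 1/dₒ + 1/dᵢ → 1/dᵢ = 1/168 − 1/1020 = 0.0049720 mm⁻¹, so dᵢ ≈ 201.1268 mm.
Magnification m = dᵢ/dₒ = 201.1268/1020 ≈ 0.19718.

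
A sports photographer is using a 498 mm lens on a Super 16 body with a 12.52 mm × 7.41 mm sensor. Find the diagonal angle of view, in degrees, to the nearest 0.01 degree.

1.67°

Sensor diagonal = √(12.52² + 7.41²) = √211.6585 ≈ 14.5485 mm.
Angle of view α = 2·arctan(d/2f) with d = 14.5485 mm and f = 498 mm.
d/2f = 0.01461; arctan(0.01461) ≈ 0.8369°, so α ≈ 1.6737°.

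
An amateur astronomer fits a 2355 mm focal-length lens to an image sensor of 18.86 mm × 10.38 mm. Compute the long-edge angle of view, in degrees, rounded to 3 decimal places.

Angle of view α = 2·arctan(w/2f) with w = 18.86 mm and f = 2355 mm.
w/2f = 0.00400; arctan(0.00400) ≈ 0.2294°, so α ≈ 0.4589°.

0.459°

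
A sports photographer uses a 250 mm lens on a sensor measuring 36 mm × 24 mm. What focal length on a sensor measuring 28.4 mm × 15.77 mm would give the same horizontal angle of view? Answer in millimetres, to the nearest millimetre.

197 mm

Equal angle of view means equal width/f ratio, so f₂ = f₁ · (width₂/width₁) = 250 × 28.4/36.
f₂ = 250 × 0.78889 ≈ 197.222 mm.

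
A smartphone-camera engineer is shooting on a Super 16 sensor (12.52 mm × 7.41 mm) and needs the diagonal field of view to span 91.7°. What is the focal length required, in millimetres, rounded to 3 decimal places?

Sensor diagonal = √(12.52² + 7.41²) = √211.6585 ≈ 14.5485 mm.
From α = 2·arctan(d/2f) we get f = d / (2·tan(α/2)).
With d = 14.5485 mm and α/2 = 45.85°, tan(α/2) ≈ 1.03012, so f ≈ 14.5485 / 2.06024 ≈ 7.0616 mm.

7.062 mm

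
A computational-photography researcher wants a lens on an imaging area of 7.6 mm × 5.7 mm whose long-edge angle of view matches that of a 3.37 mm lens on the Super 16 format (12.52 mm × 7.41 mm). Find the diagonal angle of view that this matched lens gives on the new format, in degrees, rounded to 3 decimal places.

Equal long-edge AOV ⇒ f₂ = f₁ · 7.6/12.52 = 3.37 × 0.60703 ≈ 2.0457 mm.
Sensor diagonal = √(7.6² + 5.7²) = √90.2500 ≈ 9.5000 mm.
Diagonal AOV on the new format = 2·arctan(9.5000 / (2 × 2.0457)) = 2·arctan(2.32196) ≈ 133.3997°.

133.400°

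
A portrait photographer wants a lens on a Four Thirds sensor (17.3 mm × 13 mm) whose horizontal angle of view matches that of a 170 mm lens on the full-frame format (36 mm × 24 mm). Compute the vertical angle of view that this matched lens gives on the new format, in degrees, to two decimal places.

Equal horizontal AOV ⇒ f₂ = f₁ · 17.3/36 = 170 × 0.48056 ≈ 81.6944 mm.
Vertical AOV on the new format = 2·arctan(13 / (2 × 81.6944)) = 2·arctan(0.07956) ≈ 9.0983°.

9.10°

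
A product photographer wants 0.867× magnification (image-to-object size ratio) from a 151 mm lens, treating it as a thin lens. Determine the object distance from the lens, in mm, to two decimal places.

325.16 mm

With m = dᵢ/dₒ and 1/f = 1/dₒ + 1/dᵢ, substituting dᵢ = m·dₒ gives 1/f = (1 + 1/m)/dₒ, hence dₒ = f·(1 + 1/m).
dₒ = 151 × (1 + 1/0.867) = 151 × 2.15340 ≈ 325.164 mm.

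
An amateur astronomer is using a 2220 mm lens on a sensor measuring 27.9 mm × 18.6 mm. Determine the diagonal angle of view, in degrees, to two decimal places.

Sensor diagonal = √(27.9² + 18.6²) = √1124.3700 ≈ 33.5316 mm.
Angle of view α = 2·arctan(d/2f) with d = 33.5316 mm and f = 2220 mm.
d/2f = 0.00755; arctan(0.00755) ≈ 0.4327°, so α ≈ 0.8654°.

0.87°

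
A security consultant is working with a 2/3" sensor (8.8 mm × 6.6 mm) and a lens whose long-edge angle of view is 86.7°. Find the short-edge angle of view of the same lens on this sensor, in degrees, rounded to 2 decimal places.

70.60°

From the long-edge AOV: f = 8.8 / (2·tan(43.35°)) = 8.8 / 1.88800 ≈ 4.6610 mm.
Short-edge AOV = 2·arctan(6.6 / (2 × 4.6610)) = 2·arctan(0.70800) ≈ 70.5971°.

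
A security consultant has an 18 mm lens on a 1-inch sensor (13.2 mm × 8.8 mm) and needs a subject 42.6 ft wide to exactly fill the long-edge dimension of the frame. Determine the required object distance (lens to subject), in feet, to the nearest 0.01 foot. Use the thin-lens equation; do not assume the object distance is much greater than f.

W: 42.6 ft × 304.8 mm/ft = 12984.48 mm.
Magnification m = w/W = dᵢ/dₒ; combined with 1/f = 1/dₒ + 1/dᵢ this gives dₒ = f·(1 + W/w).
dₒ = 18 mm × (1 + 12984.5/13.2) = 18 × 984.6727 ≈ 17724.109 mm = 17724.109/304.8 ft = 58.15 ft.

58.15 ft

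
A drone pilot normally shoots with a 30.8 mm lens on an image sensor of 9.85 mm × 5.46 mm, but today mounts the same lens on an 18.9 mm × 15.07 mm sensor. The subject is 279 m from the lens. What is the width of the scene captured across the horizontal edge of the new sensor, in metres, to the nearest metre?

The focal length stays 30.8 mm; the relevant sensor dimension is now w = 18.9 mm. Object distance dₒ = 279 m = 279000 mm.
Thin-lens field width W = w·(dₒ − f)/f = 18.9 × (279000 − 30.8)/30.8 ≈ 171185.645 mm = 171.186 m.

171 m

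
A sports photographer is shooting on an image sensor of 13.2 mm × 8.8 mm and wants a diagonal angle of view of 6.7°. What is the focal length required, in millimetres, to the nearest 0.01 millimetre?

135.51 mm

Sensor diagonal = √(13.2² + 8.8²) = √251.6800 ≈ 15.8644 mm.
From α = 2·arctan(d/2f) we get f = d / (2·tan(α/2)).
With d = 15.8644 mm and α/2 = 3.35°, tan(α/2) ≈ 0.05854, so f ≈ 15.8644 / 0.11707 ≈ 135.5117 mm.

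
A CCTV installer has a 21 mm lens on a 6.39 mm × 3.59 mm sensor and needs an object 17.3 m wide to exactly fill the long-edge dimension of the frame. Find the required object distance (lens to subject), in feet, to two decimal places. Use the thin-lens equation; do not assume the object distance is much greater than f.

186.60 ft

W: 17.3 m = 17300 mm.
Magnification m = w/W = dᵢ/dₒ; combined with 1/f = 1/dₒ + 1/dᵢ this gives dₒ = f·(1 + W/w).
dₒ = 21 mm × (1 + 17300/6.39) = 21 × 2708.3552 ≈ 56875.460 mm = 56875.460/304.8 ft = 186.599 ft.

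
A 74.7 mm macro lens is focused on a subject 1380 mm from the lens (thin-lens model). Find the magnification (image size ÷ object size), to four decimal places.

Thin lens: 1/f = 1/dₒ + 1/dᵢ → 1/dᵢ = 1/74.7 − 1/1380 = 0.0126622 mm⁻¹, so dᵢ ≈ 78.9749 mm.
Magnification m = dᵢ/dₒ = 78.9749/1380 ≈ 0.05723.

0.0572×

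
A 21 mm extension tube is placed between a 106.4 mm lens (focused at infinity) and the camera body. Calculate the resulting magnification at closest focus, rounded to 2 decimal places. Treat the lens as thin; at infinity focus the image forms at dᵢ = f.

0.20×

The tube moves the image plane from f to f + e, so dᵢ = 106.4 + 21 = 127.4 mm. Focus is achieved when 1/f = 1/dₒ + 1/dᵢ, giving dₒ = 1/(1/f − 1/(f+e)).
Magnification m = dᵢ/dₒ = (f+e)·(1/f − 1/(f+e)) = e/f = 21/106.4 ≈ 0.1974.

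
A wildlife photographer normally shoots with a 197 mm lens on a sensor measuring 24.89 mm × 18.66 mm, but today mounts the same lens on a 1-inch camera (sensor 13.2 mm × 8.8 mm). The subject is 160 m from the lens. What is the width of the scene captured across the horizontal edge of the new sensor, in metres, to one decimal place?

10.7 m

The focal length stays 197 mm; the relevant sensor dimension is now w = 13.2 mm. Object distance dₒ = 160 m = 160000 mm.
Thin-lens field width W = w·(dₒ − f)/f = 13.2 × (160000 − 197)/197 ≈ 10707.612 mm = 10.7076 m.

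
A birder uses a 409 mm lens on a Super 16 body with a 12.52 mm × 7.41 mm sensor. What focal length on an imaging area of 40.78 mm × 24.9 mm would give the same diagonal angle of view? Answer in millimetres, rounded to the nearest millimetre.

Sensor diagonal = √(12.52² + 7.41²) = √211.6585 ≈ 14.5485 mm.
Sensor diagonal = √(40.78² + 24.9²) = √2283.0184 ≈ 47.7809 mm.
Equal angle of view means equal diagonal/f ratio, so f₂ = f₁ · (diagonal₂/diagonal₁) = 409 × 47.7809/14.5485.
f₂ = 409 × 3.28425 ≈ 1343.260 mm.

1343 mm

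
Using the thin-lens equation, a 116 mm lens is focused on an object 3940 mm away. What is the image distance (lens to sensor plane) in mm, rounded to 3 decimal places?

119.519 mm

1/dᵢ = 1/f − 1/dₒ = 1/116 − 1/3940 = 0.0083669 mm⁻¹.
dᵢ = 1/0.0083669 ≈ 119.5188 mm.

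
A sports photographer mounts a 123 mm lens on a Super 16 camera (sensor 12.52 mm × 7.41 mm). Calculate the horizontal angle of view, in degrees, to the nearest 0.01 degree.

5.83°

Angle of view α = 2·arctan(w/2f) with w = 12.52 mm and f = 123 mm.
w/2f = 0.05089; arctan(0.05089) ≈ 2.9135°, so α ≈ 5.8270°.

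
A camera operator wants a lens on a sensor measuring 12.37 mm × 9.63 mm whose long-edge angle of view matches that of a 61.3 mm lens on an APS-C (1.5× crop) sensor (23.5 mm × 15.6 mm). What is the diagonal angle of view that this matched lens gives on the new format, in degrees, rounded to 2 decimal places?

27.31°

Equal long-edge AOV ⇒ f₂ = f₁ · 12.37/23.5 = 61.3 × 0.52638 ≈ 32.2673 mm.
Sensor diagonal = √(12.37² + 9.63²) = √245.7538 ≈ 15.6765 mm.
Diagonal AOV on the new format = 2·arctan(15.6765 / (2 × 32.2673)) = 2·arctan(0.24292) ≈ 27.3073°.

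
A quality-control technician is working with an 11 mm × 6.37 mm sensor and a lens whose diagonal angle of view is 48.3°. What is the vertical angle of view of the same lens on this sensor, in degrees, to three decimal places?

Sensor diagonal = √(11² + 6.37²) = √161.5769 ≈ 12.7113 mm.
From the diagonal AOV: f = 12.7113 / (2·tan(24.15°)) = 12.7113 / 0.89674 ≈ 14.1750 mm.
Vertical AOV = 2·arctan(6.37 / (2 × 14.1750)) = 2·arctan(0.22469) ≈ 25.3271°.

25.327°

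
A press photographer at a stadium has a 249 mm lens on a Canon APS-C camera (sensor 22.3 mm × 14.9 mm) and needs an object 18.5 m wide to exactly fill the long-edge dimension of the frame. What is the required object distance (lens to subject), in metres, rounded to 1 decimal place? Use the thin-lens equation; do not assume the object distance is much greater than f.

206.8 m

W: 18.5 m = 18500 mm.
Magnification m = w/W = dᵢ/dₒ; combined with 1/f = 1/dₒ + 1/dᵢ this gives dₒ = f·(1 + W/w).
dₒ = 249 mm × (1 + 18500/22.3) = 249 × 830.5964 ≈ 206818.507 mm = 206.819 m.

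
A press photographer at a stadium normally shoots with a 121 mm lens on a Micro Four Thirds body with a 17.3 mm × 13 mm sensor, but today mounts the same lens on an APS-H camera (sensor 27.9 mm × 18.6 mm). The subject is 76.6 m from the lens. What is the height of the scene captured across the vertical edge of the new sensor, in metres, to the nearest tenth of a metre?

11.8 m

The focal length stays 121 mm; the relevant sensor dimension is now h = 18.6 mm. Object distance dₒ = 76.6 m = 76600 mm.
Thin-lens field height W = h·(dₒ − f)/f = 18.6 × (76600 − 121)/121 ≈ 11756.276 mm = 11.7563 m.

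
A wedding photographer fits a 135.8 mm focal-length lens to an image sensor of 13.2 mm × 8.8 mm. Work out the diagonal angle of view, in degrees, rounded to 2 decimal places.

Sensor diagonal = √(13.2² + 8.8²) = √251.6800 ≈ 15.8644 mm.
Angle of view α = 2·arctan(d/2f) with d = 15.8644 mm and f = 135.8 mm.
d/2f = 0.05841; arctan(0.05841) ≈ 3.3429°, so α ≈ 6.6858°.

6.69°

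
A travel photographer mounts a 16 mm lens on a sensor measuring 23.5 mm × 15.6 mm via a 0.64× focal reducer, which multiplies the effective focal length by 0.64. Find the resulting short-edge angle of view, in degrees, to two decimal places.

Effective focal length f = 16 × 0.64 = 10.24 mm.
α = 2·arctan(15.6 / (2 × 10.24)) = 2·arctan(0.76172) ≈ 74.5944°.

74.59°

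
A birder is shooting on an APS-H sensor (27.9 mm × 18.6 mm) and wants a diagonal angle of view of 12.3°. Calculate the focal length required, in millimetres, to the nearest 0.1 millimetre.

155.6 mm

Sensor diagonal = √(27.9² + 18.6²) = √1124.3700 ≈ 33.5316 mm.
From α = 2·arctan(d/2f) we get f = d / (2·tan(α/2)).
With d = 33.5316 mm and α/2 = 6.15°, tan(α/2) ≈ 0.10775, so f ≈ 33.5316 / 0.21550 ≈ 155.5965 mm.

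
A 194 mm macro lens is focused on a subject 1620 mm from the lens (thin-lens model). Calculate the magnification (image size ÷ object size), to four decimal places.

Thin lens: 1/f = 1/dₒ + 1/dᵢ → 1/dᵢ = 1/194 − 1/1620 = 0.0045374 mm⁻¹, so dᵢ ≈ 220.3927 mm.
Magnification m = dᵢ/dₒ = 220.3927/1620 ≈ 0.13604.

0.1360×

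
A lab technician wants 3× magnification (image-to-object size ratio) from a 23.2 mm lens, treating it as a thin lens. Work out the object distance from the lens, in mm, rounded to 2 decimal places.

With m = dᵢ/dₒ and 1/f = 1/dₒ + 1/dᵢ, substituting dᵢ = m·dₒ gives 1/f = (1 + 1/m)/dₒ, hence dₒ = f·(1 + 1/m).
dₒ = 23.2 × (1 + 1/3) = 23.2 × 1.33333 ≈ 30.933 mm.

30.93 mm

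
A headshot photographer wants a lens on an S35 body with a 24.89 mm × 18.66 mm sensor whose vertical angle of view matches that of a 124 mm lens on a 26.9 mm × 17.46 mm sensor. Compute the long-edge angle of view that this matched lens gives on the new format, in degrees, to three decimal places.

10.730°

Equal vertical AOV ⇒ f₂ = f₁ · 18.66/17.46 = 124 × 1.06873 ≈ 132.5223 mm.
Long-edge AOV on the new format = 2·arctan(24.89 / (2 × 132.5223)) = 2·arctan(0.09391) ≈ 10.7297°.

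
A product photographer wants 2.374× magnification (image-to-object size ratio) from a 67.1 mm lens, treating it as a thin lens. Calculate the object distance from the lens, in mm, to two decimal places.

With m = dᵢ/dₒ and 1/f = 1/dₒ + 1/dᵢ, substituting dᵢ = m·dₒ gives 1/f = (1 + 1/m)/dₒ, hence dₒ = f·(1 + 1/m).
dₒ = 67.1 × (1 + 1/2.374) = 67.1 × 1.42123 ≈ 95.365 mm.

95.36 mm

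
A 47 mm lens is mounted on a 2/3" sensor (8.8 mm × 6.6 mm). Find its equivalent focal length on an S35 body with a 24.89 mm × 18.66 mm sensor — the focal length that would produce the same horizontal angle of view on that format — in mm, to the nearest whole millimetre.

133 mm

Equal angle of view means equal width/f ratio, so f₂ = f₁ · (width₂/width₁) = 47 × 24.89/8.8.
f₂ = 47 × 2.82841 ≈ 132.935 mm.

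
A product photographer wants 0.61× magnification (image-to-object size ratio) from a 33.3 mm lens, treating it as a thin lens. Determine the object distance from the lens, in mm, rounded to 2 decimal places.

With m = dᵢ/dₒ and 1/f = 1/dₒ + 1/dᵢ, substituting dᵢ = m·dₒ gives 1/f = (1 + 1/m)/dₒ, hence dₒ = f·(1 + 1/m).
dₒ = 33.3 × (1 + 1/0.61) = 33.3 × 2.63934 ≈ 87.890 mm.

87.89 mm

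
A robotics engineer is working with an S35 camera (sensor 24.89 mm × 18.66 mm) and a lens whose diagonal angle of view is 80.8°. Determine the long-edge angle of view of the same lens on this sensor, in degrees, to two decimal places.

68.51°

Sensor diagonal = √(24.89² + 18.66²) = √967.7077 ≈ 31.1080 mm.
From the diagonal AOV: f = 31.1080 / (2·tan(40.4°)) = 31.1080 / 1.70213 ≈ 18.2759 mm.
Long-edge AOV = 2·arctan(24.89 / (2 × 18.2759)) = 2·arctan(0.68095) ≈ 68.5060°.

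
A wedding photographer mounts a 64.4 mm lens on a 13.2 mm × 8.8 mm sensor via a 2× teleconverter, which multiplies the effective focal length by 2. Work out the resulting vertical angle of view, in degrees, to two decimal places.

Effective focal length f = 64.4 × 2 = 128.8 mm.
α = 2·arctan(8.8 / (2 × 128.8)) = 2·arctan(0.03416) ≈ 3.9131°.

3.91°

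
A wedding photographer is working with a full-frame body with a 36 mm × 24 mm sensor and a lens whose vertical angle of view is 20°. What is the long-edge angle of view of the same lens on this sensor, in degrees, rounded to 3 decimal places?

From the vertical AOV: f = 24 / (2·tan(10°)) = 24 / 0.35265 ≈ 68.0554 mm.
Long-edge AOV = 2·arctan(36 / (2 × 68.0554)) = 2·arctan(0.26449) ≈ 29.6299°.

29.630°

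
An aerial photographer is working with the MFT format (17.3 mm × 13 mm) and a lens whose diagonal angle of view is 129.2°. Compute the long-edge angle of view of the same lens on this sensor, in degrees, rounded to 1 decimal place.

Sensor diagonal = √(17.3² + 13²) = √468.2900 ≈ 21.6400 mm.
From the diagonal AOV: f = 21.6400 / (2·tan(64.6°)) = 21.6400 / 4.21199 ≈ 5.1377 mm.
Long-edge AOV = 2·arctan(17.3 / (2 × 5.1377)) = 2·arctan(1.68363) ≈ 118.5831°.

118.6°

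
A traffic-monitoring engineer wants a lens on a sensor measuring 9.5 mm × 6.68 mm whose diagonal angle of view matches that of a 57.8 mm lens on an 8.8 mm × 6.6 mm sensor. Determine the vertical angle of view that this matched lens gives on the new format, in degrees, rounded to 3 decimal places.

Sensor diagonal = √(8.8² + 6.6²) = √121.0000 ≈ 11.0000 mm.
Sensor diagonal = √(9.5² + 6.68²) = √134.8724 ≈ 11.6135 mm.
Equal diagonal AOV ⇒ f₂ = f₁ · 11.6135/11.0000 = 57.8 × 1.05577 ≈ 61.0234 mm.
Vertical AOV on the new format = 2·arctan(6.68 / (2 × 61.0234)) = 2·arctan(0.05473) ≈ 6.2657°.

6.266°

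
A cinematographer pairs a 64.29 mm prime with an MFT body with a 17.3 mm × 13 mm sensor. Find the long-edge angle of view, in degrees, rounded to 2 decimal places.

15.33°

Angle of view α = 2·arctan(w/2f) with w = 17.3 mm and f = 64.29 mm.
w/2f = 0.13455; arctan(0.13455) ≈ 7.6629°, so α ≈ 15.3259°.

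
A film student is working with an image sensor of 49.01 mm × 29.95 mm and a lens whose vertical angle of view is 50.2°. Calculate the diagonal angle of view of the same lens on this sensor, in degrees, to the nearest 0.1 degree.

83.9°

From the vertical AOV: f = 29.95 / (2·tan(25.1°)) = 29.95 / 0.93687 ≈ 31.9682 mm.
Sensor diagonal = √(49.01² + 29.95²) = √3298.9826 ≈ 57.4368 mm.
Diagonal AOV = 2·arctan(57.4368 / (2 × 31.9682)) = 2·arctan(0.89834) ≈ 83.8694°.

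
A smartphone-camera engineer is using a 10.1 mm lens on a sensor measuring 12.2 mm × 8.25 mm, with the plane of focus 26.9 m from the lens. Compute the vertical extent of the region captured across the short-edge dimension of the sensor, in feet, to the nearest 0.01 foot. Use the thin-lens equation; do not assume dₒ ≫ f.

dₒ: 26.9 m = 26900 mm.
Similar triangles through the lens centre give W/dₒ = h/dᵢ; with 1/f = 1/dₒ + 1/dᵢ this gives W = h·(dₒ − f)/f.
W = 8.25 mm × (26900 − 10.1) / 10.1 = 8.25 × 2662.3663 ≈ 21964.522 mm = 21964.522/304.8 ft = 72.0621 ft.

72.06 ft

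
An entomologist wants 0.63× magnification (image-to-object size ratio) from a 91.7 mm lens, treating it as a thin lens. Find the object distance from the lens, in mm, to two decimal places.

With m = dᵢ/dₒ and 1/f = 1/dₒ + 1/dᵢ, substituting dᵢ = m·dₒ gives 1/f = (1 + 1/m)/dₒ, hence dₒ = f·(1 + 1/m).
dₒ = 91.7 × (1 + 1/0.63) = 91.7 × 2.58730 ≈ 237.256 mm.

237.26 mm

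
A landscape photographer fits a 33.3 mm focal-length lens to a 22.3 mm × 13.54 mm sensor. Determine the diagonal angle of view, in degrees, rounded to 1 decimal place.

Sensor diagonal = √(22.3² + 13.54²) = √680.6216 ≈ 26.0887 mm.
Angle of view α = 2·arctan(d/2f) with d = 26.0887 mm and f = 33.3 mm.
d/2f = 0.39172; arctan(0.39172) ≈ 21.3914°, so α ≈ 42.7828°.

42.8°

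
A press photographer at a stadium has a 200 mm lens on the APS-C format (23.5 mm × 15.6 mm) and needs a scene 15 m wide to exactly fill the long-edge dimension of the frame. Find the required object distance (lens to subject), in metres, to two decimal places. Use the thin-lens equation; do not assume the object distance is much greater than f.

W: 15 m = 15000 mm.
Magnification m = w/W = dᵢ/dₒ; combined with 1/f = 1/dₒ + 1/dᵢ this gives dₒ = f·(1 + W/w).
dₒ = 200 mm × (1 + 15000/23.5) = 200 × 639.2979 ≈ 127859.574 mm = 127.86 m.

127.86 m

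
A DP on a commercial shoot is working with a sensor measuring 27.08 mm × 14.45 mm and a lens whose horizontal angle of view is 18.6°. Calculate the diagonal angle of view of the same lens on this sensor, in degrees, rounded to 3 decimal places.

21.030°

From the horizontal AOV: f = 27.08 / (2·tan(9.3°)) = 27.08 / 0.32751 ≈ 82.6839 mm.
Sensor diagonal = √(27.08² + 14.45²) = √942.1289 ≈ 30.6941 mm.
Diagonal AOV = 2·arctan(30.6941 / (2 × 82.6839)) = 2·arctan(0.18561) ≈ 21.0302°.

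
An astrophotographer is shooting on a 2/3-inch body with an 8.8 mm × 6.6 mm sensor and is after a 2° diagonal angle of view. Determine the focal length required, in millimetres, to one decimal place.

315.1 mm

Sensor diagonal = √(8.8² + 6.6²) = √121.0000 ≈ 11.0000 mm.
From α = 2·arctan(d/2f) we get f = d / (2·tan(α/2)).
With d = 11.0000 mm and α/2 = 1°, tan(α/2) ≈ 0.01746, so f ≈ 11.0000 / 0.03491 ≈ 315.0948 mm.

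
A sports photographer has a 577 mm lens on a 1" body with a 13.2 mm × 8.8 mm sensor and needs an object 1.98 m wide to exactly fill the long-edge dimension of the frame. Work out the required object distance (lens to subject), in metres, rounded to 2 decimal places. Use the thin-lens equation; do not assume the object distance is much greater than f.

W: 1.98 m = 1980 mm.
Magnification m = w/W = dᵢ/dₒ; combined with 1/f = 1/dₒ + 1/dᵢ this gives dₒ = f·(1 + W/w).
dₒ = 577 mm × (1 + 1980/13.2) = 577 × 151.0000 ≈ 87127.000 mm = 87.127 m.

87.13 m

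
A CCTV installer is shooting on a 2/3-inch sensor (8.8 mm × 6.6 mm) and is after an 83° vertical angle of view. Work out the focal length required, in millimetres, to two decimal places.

From α = 2·arctan(h/2f) we get f = h / (2·tan(α/2)).
With h = 6.6 mm and α/2 = 41.5°, tan(α/2) ≈ 0.88473, so f ≈ 6.6 / 1.76945 ≈ 3.7300 mm.

3.73 mm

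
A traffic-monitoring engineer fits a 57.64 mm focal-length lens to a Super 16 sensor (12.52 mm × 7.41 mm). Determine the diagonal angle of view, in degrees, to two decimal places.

14.39°

Sensor diagonal = √(12.52² + 7.41²) = √211.6585 ≈ 14.5485 mm.
Angle of view α = 2·arctan(d/2f) with d = 14.5485 mm and f = 57.64 mm.
d/2f = 0.12620; arctan(0.12620) ≈ 7.1928°, so α ≈ 14.3856°.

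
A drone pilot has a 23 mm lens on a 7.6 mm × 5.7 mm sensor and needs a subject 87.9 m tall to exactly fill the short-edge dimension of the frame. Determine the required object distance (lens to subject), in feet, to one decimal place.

1163.7 ft

W: 87.9 m = 87900 mm.
Magnification m = h/W = dᵢ/dₒ; combined with 1/f = 1/dₒ + 1/dᵢ this gives dₒ = f·(1 + W/h).
dₒ = 23 mm × (1 + 87900/5.7) = 23 × 15422.0526 ≈ 354707.211 mm = 354707.211/304.8 ft = 1163.74 ft.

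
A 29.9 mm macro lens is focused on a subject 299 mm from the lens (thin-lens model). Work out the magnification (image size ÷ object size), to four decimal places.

Thin lens: 1/f = 1/dₒ + 1/dᵢ → 1/dᵢ = 1/29.9 − 1/299 = 0.0301003 mm⁻¹, so dᵢ ≈ 33.2222 mm.
Magnification m = dᵢ/dₒ = 33.2222/299 ≈ 0.11111.

0.1111×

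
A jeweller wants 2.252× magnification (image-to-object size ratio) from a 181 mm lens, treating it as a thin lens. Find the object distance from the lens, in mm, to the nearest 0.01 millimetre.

261.37 mm

With m = dᵢ/dₒ and 1/f = 1/dₒ + 1/dᵢ, substituting dᵢ = m·dₒ gives 1/f = (1 + 1/m)/dₒ, hence dₒ = f·(1 + 1/m).
dₒ = 181 × (1 + 1/2.252) = 181 × 1.44405 ≈ 261.373 mm.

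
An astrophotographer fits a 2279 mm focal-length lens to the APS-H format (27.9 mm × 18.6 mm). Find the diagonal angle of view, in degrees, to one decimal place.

0.8°

Sensor diagonal = √(27.9² + 18.6²) = √1124.3700 ≈ 33.5316 mm.
Angle of view α = 2·arctan(d/2f) with d = 33.5316 mm and f = 2279 mm.
d/2f = 0.00736; arctan(0.00736) ≈ 0.4215°, so α ≈ 0.8430°.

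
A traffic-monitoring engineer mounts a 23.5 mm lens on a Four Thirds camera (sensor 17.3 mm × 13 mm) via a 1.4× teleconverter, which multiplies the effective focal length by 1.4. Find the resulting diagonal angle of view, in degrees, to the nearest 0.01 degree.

36.41°

Effective focal length f = 23.5 × 1.4 = 32.9 mm.
Sensor diagonal = √(17.3² + 13²) = √468.2900 ≈ 21.6400 mm.
α = 2·arctan(21.640 / (2 × 32.9)) = 2·arctan(0.32888) ≈ 36.4095°.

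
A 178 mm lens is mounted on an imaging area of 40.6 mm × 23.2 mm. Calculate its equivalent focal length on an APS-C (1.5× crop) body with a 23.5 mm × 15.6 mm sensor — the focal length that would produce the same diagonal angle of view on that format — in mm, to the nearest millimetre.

Sensor diagonal = √(40.6² + 23.2²) = √2186.6000 ≈ 46.7611 mm.
Sensor diagonal = √(23.5² + 15.6²) = √795.6100 ≈ 28.2066 mm.
Equal angle of view means equal diagonal/f ratio, so f₂ = f₁ · (diagonal₂/diagonal₁) = 178 × 28.2066/46.7611.
f₂ = 178 × 0.60321 ≈ 107.371 mm.

107 mm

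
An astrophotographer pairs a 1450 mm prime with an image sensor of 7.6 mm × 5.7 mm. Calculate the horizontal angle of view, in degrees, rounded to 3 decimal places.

0.300°

Angle of view α = 2·arctan(w/2f) with w = 7.6 mm and f = 1450 mm.
w/2f = 0.00262; arctan(0.00262) ≈ 0.1502°, so α ≈ 0.3003°.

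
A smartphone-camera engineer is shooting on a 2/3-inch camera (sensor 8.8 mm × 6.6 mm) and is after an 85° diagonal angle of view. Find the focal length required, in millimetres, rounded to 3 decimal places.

6.002 mm

Sensor diagonal = √(8.8² + 6.6²) = √121.0000 ≈ 11.0000 mm.
From α = 2·arctan(d/2f) we get f = d / (2·tan(α/2)).
With d = 11.0000 mm and α/2 = 42.5°, tan(α/2) ≈ 0.91633, so f ≈ 11.0000 / 1.83266 ≈ 6.0022 mm.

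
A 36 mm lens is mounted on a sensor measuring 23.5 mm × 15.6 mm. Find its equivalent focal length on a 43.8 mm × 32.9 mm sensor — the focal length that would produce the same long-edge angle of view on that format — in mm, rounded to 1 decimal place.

67.1 mm

Equal angle of view means equal width/f ratio, so f₂ = f₁ · (width₂/width₁) = 36 × 43.8/23.5.
f₂ = 36 × 1.86383 ≈ 67.098 mm.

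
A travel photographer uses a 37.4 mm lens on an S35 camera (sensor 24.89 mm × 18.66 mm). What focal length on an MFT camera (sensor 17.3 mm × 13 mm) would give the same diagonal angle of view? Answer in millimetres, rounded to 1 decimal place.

Sensor diagonal = √(24.89² + 18.66²) = √967.7077 ≈ 31.1080 mm.
Sensor diagonal = √(17.3² + 13²) = √468.2900 ≈ 21.6400 mm.
Equal angle of view means equal diagonal/f ratio, so f₂ = f₁ · (diagonal₂/diagonal₁) = 37.4 × 21.6400/31.1080.
f₂ = 37.4 × 0.69564 ≈ 26.017 mm.

26.0 mm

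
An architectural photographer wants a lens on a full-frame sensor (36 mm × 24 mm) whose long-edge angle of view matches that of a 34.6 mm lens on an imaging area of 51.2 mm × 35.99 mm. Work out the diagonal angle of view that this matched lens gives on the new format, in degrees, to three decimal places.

83.289°

Equal long-edge AOV ⇒ f₂ = f₁ · 36/51.2 = 34.6 × 0.70312 ≈ 24.3281 mm.
Sensor diagonal = √(36² + 24²) = √1872.0000 ≈ 43.2666 mm.
Diagonal AOV on the new format = 2·arctan(43.2666 / (2 × 24.3281)) = 2·arctan(0.88923) ≈ 83.2889°.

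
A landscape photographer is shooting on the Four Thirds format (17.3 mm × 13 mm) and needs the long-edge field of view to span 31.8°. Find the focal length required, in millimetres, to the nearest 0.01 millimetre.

From α = 2·arctan(w/2f) we get f = w / (2·tan(α/2)).
With w = 17.3 mm and α/2 = 15.9°, tan(α/2) ≈ 0.28486, so f ≈ 17.3 / 0.56971 ≈ 30.3661 mm.

30.37 mm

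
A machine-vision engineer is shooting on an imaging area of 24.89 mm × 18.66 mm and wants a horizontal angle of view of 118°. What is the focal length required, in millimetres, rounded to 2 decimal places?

7.48 mm

From α = 2·arctan(w/2f) we get f = w / (2·tan(α/2)).
With w = 24.89 mm and α/2 = 59°, tan(α/2) ≈ 1.66428, so f ≈ 24.89 / 3.32856 ≈ 7.4777 mm.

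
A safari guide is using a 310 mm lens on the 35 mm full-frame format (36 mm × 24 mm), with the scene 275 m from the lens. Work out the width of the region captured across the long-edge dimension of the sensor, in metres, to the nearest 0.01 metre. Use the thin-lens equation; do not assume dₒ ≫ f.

31.90 m

dₒ: 275 m = 275000 mm.
Similar triangles through the lens centre give W/dₒ = w/dᵢ; with 1/f = 1/dₒ + 1/dᵢ this gives W = w·(dₒ − f)/f.
W = 36 mm × (275000 − 310) / 310 = 36 × 886.0968 ≈ 31899.484 mm = 31.8995 m.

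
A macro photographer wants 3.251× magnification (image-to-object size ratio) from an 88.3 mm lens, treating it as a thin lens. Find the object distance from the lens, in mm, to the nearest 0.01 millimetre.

With m = dᵢ/dₒ and 1/f = 1/dₒ + 1/dᵢ, substituting dᵢ = m·dₒ gives 1/f = (1 + 1/m)/dₒ, hence dₒ = f·(1 + 1/m).
dₒ = 88.3 × (1 + 1/3.251) = 88.3 × 1.30760 ≈ 115.461 mm.

115.46 mm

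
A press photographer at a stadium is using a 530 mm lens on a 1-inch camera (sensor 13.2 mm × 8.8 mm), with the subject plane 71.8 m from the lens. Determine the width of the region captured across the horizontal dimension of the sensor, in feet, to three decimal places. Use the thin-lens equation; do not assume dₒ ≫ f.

5.824 ft

dₒ: 71.8 m = 71800 mm.
Similar triangles through the lens centre give W/dₒ = w/dᵢ; with 1/f = 1/dₒ + 1/dᵢ this gives W = w·(dₒ − f)/f.
W = 13.2 mm × (71800 − 530) / 530 = 13.2 × 134.4717 ≈ 1775.026 mm = 1775.026/304.8 ft = 5.82358 ft.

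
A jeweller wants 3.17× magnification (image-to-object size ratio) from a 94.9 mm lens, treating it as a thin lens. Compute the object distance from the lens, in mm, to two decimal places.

124.84 mm

With m = dᵢ/dₒ and 1/f = 1/dₒ + 1/dᵢ, substituting dᵢ = m·dₒ gives 1/f = (1 + 1/m)/dₒ, hence dₒ = f·(1 + 1/m).
dₒ = 94.9 × (1 + 1/3.17) = 94.9 × 1.31546 ≈ 124.837 mm.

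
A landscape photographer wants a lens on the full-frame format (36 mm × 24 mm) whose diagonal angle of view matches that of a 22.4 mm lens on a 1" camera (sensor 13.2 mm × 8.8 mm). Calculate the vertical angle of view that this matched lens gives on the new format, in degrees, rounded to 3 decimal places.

Sensor diagonal = √(13.2² + 8.8²) = √251.6800 ≈ 15.8644 mm.
Sensor diagonal = √(36² + 24²) = √1872.0000 ≈ 43.2666 mm.
Equal diagonal AOV ⇒ f₂ = f₁ · 43.2666/15.8644 = 22.4 × 2.72727 ≈ 61.0909 mm.
Vertical AOV on the new format = 2·arctan(24 / (2 × 61.0909)) = 2·arctan(0.19643) ≈ 22.2261°.

22.226°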